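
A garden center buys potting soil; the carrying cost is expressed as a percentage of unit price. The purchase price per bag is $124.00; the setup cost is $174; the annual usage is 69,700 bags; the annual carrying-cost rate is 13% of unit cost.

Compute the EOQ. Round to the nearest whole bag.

Carrying cost H = $124 × 13% = $16.1200/bag/yr
2DS/H = 2·69,700·174/16.12 = 1,504,689.83
EOQ = √1,504,689.83 ≈ 1,226.66

1,227 bags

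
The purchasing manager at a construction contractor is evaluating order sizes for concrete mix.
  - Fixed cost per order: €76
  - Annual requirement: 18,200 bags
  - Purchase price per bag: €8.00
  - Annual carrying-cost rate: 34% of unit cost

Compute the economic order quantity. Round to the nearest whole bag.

1,008 bags

H = i·C = 0.34 × €8 = €2.7200 per bag-year
Optimal lot size Q* = (2 × 18,200 × €76 / €2.72)^½ ≈ 1,008.49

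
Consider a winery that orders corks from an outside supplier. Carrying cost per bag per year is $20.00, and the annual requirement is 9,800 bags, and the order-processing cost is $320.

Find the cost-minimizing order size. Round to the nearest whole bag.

EOQ = √(2DS/H) = √(2 × 9,800 × 320 / 20)
    = √(313,600.00) ≈ 560.00

560 bags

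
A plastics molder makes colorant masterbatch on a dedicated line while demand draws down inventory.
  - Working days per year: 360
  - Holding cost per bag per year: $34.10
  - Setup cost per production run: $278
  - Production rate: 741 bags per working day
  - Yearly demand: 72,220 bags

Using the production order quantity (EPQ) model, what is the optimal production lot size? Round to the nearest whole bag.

d = 72,220/360 = 200.6111 bags/day;  effective holding cost H(1 − d/p) = 34.1·(1 − 200.6111/741) = 24.86810
Q* = √(2DS / H_eff) = √(2·72,220·278 / 24.86810) ≈ 1,270.71

1,271 bags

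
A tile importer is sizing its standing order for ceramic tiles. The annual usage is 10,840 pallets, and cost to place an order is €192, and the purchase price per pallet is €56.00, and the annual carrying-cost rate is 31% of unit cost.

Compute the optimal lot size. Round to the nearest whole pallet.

490 pallets

H = i·C = 0.31 × €56 = €17.3600 per pallet-year
Q* = √(2·D·S / H) = √(2·10,840·192 / 17.36) = √239,778.8 ≈ 489.67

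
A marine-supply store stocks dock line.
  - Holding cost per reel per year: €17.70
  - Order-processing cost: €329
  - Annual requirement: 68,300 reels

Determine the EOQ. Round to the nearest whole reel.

Q* = √(2·D·S / H) = √(2·68,300·329 / 17.7) = √2,539,062.1 ≈ 1,593.44

1,593 reels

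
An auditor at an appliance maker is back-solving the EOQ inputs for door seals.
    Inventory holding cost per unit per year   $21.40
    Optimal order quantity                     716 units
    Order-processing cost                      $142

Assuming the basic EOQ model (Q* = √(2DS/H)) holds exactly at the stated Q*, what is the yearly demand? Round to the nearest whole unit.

38,630 units per year

EOQ relation: Q² = 2DS/H, so rearrange for the unknown.
D = Q²H / (2S) = 716² × 21.4 / (2 × 142) = 38,629.71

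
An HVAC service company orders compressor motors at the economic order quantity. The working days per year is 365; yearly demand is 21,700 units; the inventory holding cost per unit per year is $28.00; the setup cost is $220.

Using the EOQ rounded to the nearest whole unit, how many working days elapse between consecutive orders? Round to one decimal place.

9.8 days

2DS/H = 2·21,700·220/28 = 341,000.00
EOQ = √341,000.00 ≈ 583.95 → Q = 584 units
T = Q/D × 365 days = 584/21,700 × 365 = 9.823 days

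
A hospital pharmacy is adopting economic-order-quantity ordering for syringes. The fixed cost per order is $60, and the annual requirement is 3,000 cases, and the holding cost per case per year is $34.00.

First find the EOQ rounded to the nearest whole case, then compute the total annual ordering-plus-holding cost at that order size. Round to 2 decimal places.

EOQ = √(2DS/H) = √(2 × 3,000 × 60 / 34)
    = √(10,588.24) ≈ 102.90 → Q = 103 cases
Annual ordering cost = (D/Q)·S = (3,000/103) × 60 = $1,747.57
Annual holding cost  = (Q/2)·H = (103/2) × 34 = $1,751.00
Total = $1,747.57 + $1,751.00 = $3,498.57

$3,498.57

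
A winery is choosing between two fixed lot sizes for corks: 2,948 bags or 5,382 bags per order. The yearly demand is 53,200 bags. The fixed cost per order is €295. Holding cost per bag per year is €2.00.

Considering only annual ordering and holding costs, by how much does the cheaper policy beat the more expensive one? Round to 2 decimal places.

€26.41

TC(Q) = (D/Q)S + (Q/2)H
TC(2,948) = (53,200/2,948)×295 + (2,948/2)×2 = €8,271.61
TC(5,382) = (53,200/5,382)×295 + (5,382/2)×2 = €8,298.02
Lots of 2,948 are cheaper by €26.41.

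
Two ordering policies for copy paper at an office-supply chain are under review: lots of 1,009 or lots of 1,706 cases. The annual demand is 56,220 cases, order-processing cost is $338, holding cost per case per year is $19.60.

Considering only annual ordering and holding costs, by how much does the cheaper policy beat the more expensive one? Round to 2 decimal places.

TC(Q) = (D/Q)S + (Q/2)H
TC(1,009) = (56,220/1,009)×338 + (1,009/2)×19.6 = $28,721.06
TC(1,706) = (56,220/1,706)×338 + (1,706/2)×19.6 = $27,857.35
Lots of 1,706 are cheaper by $863.72.

$863.72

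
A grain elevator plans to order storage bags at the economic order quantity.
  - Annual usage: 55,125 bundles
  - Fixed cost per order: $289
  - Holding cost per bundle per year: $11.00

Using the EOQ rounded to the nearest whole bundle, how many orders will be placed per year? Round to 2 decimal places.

32.39 orders per year

EOQ = √(2DS/H) = √(2 × 55,125 × 289 / 11)
    = √(2,896,568.18) ≈ 1,701.93 → Q = 1,702
N = D/Q = 55,125/1,702 ≈ 32.388 orders/yr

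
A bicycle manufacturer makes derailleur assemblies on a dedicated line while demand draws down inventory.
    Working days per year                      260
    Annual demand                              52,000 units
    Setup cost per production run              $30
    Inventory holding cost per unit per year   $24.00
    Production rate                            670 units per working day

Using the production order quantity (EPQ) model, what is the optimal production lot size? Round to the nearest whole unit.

430 units

d = 52,000/260 = 200.0000 units/day;  effective holding cost H(1 − d/p) = 24·(1 − 200.0000/670) = 16.83582
Q* = √(2DS / H_eff) = √(2·52,000·30 / 16.83582) ≈ 430.49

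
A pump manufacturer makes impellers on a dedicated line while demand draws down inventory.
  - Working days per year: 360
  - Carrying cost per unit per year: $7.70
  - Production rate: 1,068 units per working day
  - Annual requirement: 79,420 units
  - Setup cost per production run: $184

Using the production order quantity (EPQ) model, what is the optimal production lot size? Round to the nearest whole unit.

2,187 units

Daily demand d = 79,420/360 = 220.611; p = 1068; 1 − d/p = 0.79344
EPQ = √(2DS / (H(1 − d/p)))
    = √(2 × 79,420 × 184 / (7.7 × 0.79344)) ≈ 2,187.20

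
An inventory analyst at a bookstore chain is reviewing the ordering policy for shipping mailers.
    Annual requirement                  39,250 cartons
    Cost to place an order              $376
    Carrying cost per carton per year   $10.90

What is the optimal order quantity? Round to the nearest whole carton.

EOQ = √(2DS/H) = √(2 × 39,250 × 376 / 10.9)
    = √(2,707,889.91) ≈ 1,645.57

1,646 cartons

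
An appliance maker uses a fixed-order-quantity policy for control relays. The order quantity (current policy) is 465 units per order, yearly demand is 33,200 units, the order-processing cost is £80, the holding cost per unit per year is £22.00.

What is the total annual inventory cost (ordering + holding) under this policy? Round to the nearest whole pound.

Orders/yr = 33,200/465 = 71.398; ordering cost = 71.398 × £80 = £5,711.83
Average inventory = 465/2 = 232.5; holding cost = 232.5 × £22 = £5,115.00
Total = £5,711.83 + £5,115.00 = £10,826.83

£10,827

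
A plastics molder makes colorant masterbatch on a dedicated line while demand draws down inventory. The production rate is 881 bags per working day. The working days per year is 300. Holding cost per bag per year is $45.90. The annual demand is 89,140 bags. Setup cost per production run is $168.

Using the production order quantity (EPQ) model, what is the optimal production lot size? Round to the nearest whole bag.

d = 89,140/300 = 297.1333 bags/day;  effective holding cost H(1 − d/p) = 45.9·(1 − 297.1333/881) = 30.41939
Q* = √(2DS / H_eff) = √(2·89,140·168 / 30.41939) ≈ 992.27

992 bags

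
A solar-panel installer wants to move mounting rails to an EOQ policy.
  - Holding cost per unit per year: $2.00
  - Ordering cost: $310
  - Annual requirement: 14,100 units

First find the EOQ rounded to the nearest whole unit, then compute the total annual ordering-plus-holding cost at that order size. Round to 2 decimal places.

$4,181.39

Optimal lot size Q* = (2 × 14,100 × $310 / $2)^½ ≈ 2,090.69 → Q = 2,091 units
Ordering: D/Q × S = 14,100/2,091 × $310 = $2,090.39
Holding:  Q/2 × H = 2,091/2 × $2 = $2,091.00
Total = $2,090.39 + $2,091.00 = $4,181.39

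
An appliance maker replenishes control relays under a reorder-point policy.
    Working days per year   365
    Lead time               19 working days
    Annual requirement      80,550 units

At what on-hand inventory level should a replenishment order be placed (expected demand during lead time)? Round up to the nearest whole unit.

4,194 units

Daily demand d = 80,550 / 365 = 220.685 units/day
Demand during lead time = 220.685 × 19 = 4,193.01
Reorder point = 4,193.01 → round up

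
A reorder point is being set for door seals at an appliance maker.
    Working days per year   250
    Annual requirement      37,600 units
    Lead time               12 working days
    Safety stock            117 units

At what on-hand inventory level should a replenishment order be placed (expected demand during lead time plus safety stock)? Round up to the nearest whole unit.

Daily demand d = 37,600 / 250 = 150.400 units/day
Demand during lead time = 150.400 × 12 = 1,804.80
Reorder point = 1,804.80 + 117 = 1,921.80 → round up

1,922 units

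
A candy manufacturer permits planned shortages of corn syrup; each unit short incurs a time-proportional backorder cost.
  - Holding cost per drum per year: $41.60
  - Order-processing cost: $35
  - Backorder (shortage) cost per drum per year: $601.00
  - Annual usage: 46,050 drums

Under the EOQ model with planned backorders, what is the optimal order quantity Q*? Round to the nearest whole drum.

288 drums

Q* = √(2DS/H) · √((H + b)/b)
   = √(2 × 46,050 × 35 / 41.6) · √((41.6 + 601) / 601)
   = 278.367 × 1.0340 ≈ 287.84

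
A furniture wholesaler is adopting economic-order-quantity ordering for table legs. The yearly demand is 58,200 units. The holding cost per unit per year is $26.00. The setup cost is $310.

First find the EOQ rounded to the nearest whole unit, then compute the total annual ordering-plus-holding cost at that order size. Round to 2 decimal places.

$30,629.79

EOQ = √(2DS/H) = √(2 × 58,200 × 310 / 26)
    = √(1,387,846.15) ≈ 1,178.07 → Q = 1,178 units
Ordering: D/Q × S = 58,200/1,178 × $310 = $15,315.79
Holding:  Q/2 × H = 1,178/2 × $26 = $15,314.00
Total = $15,315.79 + $15,314.00 = $30,629.79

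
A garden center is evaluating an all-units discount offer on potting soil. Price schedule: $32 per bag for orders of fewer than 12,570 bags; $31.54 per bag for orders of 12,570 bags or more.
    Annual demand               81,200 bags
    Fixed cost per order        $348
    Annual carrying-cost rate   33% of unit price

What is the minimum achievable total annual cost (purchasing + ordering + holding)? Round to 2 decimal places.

$2,622,829.50

H₁ = 33%×$32 = $10.5600;  H₂ = 33%×$31.54 = $10.4082
EOQ₁ = √(2×81,200×348/10.5600) = 2,313.40  (< 12,570, feasible at tier 1)
EOQ₂ = √(2×81,200×348/10.4082) = 2,330.21  (< 12,570 → use Q = 12,570 at tier-2 price)
TC(tier 1 (EOQ₁), Q≈2,313.4) = $2,622,829.50
TC(tier 2, Q≈12,570.0) = $2,628,711.56
Minimum at tier 1 (EOQ₁): $2,622,829.50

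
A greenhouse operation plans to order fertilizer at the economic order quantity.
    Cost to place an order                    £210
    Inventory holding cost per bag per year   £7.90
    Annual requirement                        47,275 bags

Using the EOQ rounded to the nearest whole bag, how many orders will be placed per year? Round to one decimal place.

Q* = √(2·D·S / H) = √(2·47,275·210 / 7.9) = √2,513,354.4 ≈ 1,585.36 → Q = 1,585
N = D/Q = 47,275/1,585 ≈ 29.826 orders/yr

29.8 orders per year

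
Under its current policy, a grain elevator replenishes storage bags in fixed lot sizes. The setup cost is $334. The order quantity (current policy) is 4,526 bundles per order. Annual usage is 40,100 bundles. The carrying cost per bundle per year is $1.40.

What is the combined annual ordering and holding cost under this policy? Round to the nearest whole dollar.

$6,127

Orders/yr = 40,100/4,526 = 8.860; ordering cost = 8.860 × $334 = $2,959.21
Average inventory = 4,526/2 = 2263; holding cost = 2263 × $1.4 = $3,168.20
Total = $2,959.21 + $3,168.20 = $6,127.41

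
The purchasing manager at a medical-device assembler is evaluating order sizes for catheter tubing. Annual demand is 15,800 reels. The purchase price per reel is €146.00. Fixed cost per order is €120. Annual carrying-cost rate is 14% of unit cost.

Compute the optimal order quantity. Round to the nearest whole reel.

Holding cost per reel per year: H = 14% × €146 = €20.4400
Optimal lot size Q* = (2 × 15,800 × €120 / €20.44)^½ ≈ 430.72

431 reels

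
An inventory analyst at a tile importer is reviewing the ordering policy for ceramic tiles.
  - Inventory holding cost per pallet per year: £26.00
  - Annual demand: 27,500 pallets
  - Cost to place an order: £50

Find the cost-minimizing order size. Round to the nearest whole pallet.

2DS/H = 2·27,500·50/26 = 105,769.23
EOQ = √105,769.23 ≈ 325.22

325 pallets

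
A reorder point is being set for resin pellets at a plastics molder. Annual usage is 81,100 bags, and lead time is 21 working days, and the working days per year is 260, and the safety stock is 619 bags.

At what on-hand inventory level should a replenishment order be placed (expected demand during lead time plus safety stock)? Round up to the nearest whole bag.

7,170 bags

Daily demand d = 81,100 / 260 = 311.923 bags/day
Demand during lead time = 311.923 × 21 = 6,550.38
Reorder point = 6,550.38 + 619 = 7,169.38 → round up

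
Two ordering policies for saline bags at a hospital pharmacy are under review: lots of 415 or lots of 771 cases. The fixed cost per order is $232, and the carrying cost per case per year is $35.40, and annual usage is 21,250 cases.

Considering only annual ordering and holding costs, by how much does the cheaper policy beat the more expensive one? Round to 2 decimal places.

For each Q, cost = (D/Q)·S + (Q/2)·H.
TC(415) = (21,250/415)×232 + (415/2)×35.4 = $19,225.02
TC(771) = (21,250/771)×232 + (771/2)×35.4 = $20,040.99
|ΔTC| = |$19,225.02 − $20,040.99| = $815.98

$815.98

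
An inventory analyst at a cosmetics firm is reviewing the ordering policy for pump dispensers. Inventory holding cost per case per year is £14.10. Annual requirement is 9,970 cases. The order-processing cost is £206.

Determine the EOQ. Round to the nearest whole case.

540 cases

EOQ = √(2DS/H) = √(2 × 9,970 × 206 / 14.1)
    = √(291,321.99) ≈ 539.74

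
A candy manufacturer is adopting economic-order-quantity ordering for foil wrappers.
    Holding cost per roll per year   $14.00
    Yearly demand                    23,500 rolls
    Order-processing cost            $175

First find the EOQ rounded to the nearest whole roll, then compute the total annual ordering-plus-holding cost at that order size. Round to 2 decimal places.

Optimal lot size Q* = (2 × 23,500 × $175 / $14)^½ ≈ 766.49 → Q = 766 rolls
Orders/yr = 23,500/766 = 30.679; ordering cost = 30.679 × $175 = $5,368.80
Average inventory = 766/2 = 383; holding cost = 383 × $14 = $5,362.00
Total = $5,368.80 + $5,362.00 = $10,730.80

$10,730.80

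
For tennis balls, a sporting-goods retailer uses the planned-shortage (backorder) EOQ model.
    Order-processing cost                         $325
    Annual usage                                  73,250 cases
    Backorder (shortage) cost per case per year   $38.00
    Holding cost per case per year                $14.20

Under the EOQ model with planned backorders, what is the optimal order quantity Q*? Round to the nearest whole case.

Basic EOQ = √(2·73,250·325/14.2) = 1,831.118
Backorder adjustment √((H+b)/b) = √((14.2+38)/38) = 1.1720
Q* = 1,831.118 × 1.1720 ≈ 2,146.15

2,146 cases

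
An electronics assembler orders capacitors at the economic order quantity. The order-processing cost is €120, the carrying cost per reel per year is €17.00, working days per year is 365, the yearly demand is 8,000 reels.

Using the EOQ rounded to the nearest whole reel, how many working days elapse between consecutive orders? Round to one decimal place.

Q* = √(2·D·S / H) = √(2·8,000·120 / 17) = √112,941.2 ≈ 336.07 → Q = 336 reels
Days between orders = 365 / (D/Q) = 365 / 23.810 ≈ 15.330

15.3 days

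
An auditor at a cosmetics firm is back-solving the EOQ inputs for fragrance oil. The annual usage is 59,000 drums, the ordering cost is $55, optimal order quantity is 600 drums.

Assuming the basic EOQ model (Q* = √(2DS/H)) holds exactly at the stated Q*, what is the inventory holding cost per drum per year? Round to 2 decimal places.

$18.03

From Q* = √(2DS/H) ⇒ Q*² = 2DS/H.
H = 2DS / Q² = 2 × 59,000 × 55 / 600² = 18.0278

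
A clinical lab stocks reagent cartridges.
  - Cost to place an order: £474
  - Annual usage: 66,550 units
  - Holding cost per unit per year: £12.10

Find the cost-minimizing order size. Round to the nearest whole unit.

2,283 units

2DS/H = 2·66,550·474/12.1 = 5,214,000.00
EOQ = √5,214,000.00 ≈ 2,283.42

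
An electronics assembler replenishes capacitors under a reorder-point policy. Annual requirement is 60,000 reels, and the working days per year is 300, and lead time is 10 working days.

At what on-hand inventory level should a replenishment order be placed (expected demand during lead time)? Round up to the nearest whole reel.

2,000 reels

Daily demand d = 60,000 / 300 = 200.000 reels/day
Demand during lead time = 200.000 × 10 = 2,000.00
Reorder point = 2,000.00 → round up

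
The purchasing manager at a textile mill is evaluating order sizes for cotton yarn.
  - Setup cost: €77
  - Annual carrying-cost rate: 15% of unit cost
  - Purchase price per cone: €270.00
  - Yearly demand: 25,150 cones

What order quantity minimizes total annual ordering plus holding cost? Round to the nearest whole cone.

Carrying cost H = €270 × 15% = €40.5000/cone/yr
2DS/H = 2·25,150·77/40.5 = 95,632.10
EOQ = √95,632.10 ≈ 309.24

309 cones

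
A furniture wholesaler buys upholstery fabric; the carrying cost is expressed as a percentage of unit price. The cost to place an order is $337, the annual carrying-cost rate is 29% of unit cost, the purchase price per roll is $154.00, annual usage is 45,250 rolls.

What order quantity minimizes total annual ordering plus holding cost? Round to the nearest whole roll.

826 rolls

Carrying cost H = $154 × 29% = $44.6600/roll/yr
2DS/H = 2·45,250·337/44.66 = 682,904.16
EOQ = √682,904.16 ≈ 826.38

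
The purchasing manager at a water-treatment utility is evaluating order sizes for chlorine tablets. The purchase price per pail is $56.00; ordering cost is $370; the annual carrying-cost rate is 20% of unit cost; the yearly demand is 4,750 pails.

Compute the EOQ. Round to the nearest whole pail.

H = i·C = 0.2 × $56 = $11.2000 per pail-year
Q* = √(2·D·S / H) = √(2·4,750·370 / 11.2) = √313,839.3 ≈ 560.21

560 pails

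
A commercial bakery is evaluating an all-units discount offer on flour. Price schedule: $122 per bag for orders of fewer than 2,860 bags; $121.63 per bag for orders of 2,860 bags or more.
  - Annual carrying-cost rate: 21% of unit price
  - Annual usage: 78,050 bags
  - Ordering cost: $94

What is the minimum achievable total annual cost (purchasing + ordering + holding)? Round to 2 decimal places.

H₁ = 21%×$122 = $25.6200;  H₂ = 21%×$121.63 = $25.5423
EOQ₁ = √(2×78,050×94/25.6200) = 756.79  (< 2,860, feasible at tier 1)
EOQ₂ = √(2×78,050×94/25.5423) = 757.94  (< 2,860 → use Q = 2,860 at tier-2 price)
TC(tier 1 (EOQ₁), Q≈756.8) = $9,541,488.98
TC(tier 2, Q≈2,860.0) = $9,532,312.27
Minimum at tier 2: $9,532,312.27

$9,532,312.27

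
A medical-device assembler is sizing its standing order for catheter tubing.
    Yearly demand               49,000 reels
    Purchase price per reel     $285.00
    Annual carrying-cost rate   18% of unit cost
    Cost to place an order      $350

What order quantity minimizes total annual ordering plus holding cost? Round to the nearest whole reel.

Carrying cost H = $285 × 18% = $51.3000/reel/yr
2DS/H = 2·49,000·350/51.3 = 668,615.98
EOQ = √668,615.98 ≈ 817.69

818 reels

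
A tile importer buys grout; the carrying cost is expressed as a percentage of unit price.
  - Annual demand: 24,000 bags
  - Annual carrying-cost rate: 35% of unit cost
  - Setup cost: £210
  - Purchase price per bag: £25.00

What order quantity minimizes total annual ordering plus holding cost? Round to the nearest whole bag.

1,073 bags

Carrying cost H = £25 × 35% = £8.7500/bag/yr
EOQ = √(2DS/H) = √(2 × 24,000 × 210 / 8.75)
    = √(1,152,000.00) ≈ 1,073.31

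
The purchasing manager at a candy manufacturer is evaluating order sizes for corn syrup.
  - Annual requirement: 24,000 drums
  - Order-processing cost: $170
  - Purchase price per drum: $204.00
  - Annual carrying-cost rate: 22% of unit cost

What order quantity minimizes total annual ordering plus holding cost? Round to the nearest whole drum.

Holding cost per drum per year: H = 22% × $204 = $44.8800
2DS/H = 2·24,000·170/44.88 = 181,818.18
EOQ = √181,818.18 ≈ 426.40

426 drums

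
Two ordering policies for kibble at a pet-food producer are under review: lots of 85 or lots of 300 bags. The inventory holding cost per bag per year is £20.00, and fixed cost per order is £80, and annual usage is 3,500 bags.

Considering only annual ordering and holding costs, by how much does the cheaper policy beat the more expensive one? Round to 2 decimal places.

TC(Q) = (D/Q)S + (Q/2)H
TC(85) = (3,500/85)×80 + (85/2)×20 = £4,144.12
TC(300) = (3,500/300)×80 + (300/2)×20 = £3,933.33
Lots of 300 are cheaper by £210.78.

£210.78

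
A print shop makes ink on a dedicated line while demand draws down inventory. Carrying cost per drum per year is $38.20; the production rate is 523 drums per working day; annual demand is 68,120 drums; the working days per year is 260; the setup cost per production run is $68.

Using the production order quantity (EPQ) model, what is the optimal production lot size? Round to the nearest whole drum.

697 drums

d = 68,120/260 = 262.0000 drums/day;  effective holding cost H(1 − d/p) = 38.2·(1 − 262.0000/523) = 19.06348
Q* = √(2DS / H_eff) = √(2·68,120·68 / 19.06348) ≈ 697.12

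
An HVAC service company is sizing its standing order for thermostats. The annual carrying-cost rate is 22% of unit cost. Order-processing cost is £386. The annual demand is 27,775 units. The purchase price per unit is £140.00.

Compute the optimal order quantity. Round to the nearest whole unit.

Carrying cost H = £140 × 22% = £30.8000/unit/yr
EOQ = √(2DS/H) = √(2 × 27,775 × 386 / 30.8)
    = √(696,178.57) ≈ 834.37

834 units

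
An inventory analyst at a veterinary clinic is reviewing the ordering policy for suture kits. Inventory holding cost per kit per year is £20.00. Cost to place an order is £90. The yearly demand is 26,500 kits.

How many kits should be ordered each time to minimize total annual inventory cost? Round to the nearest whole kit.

488 kits

Q* = √(2·D·S / H) = √(2·26,500·90 / 20) = √238,500.0 ≈ 488.36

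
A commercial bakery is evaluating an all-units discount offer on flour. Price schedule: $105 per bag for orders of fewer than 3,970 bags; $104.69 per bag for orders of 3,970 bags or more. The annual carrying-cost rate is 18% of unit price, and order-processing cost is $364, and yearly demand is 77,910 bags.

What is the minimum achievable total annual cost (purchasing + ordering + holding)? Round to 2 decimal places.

$8,200,947.02

H₁ = 18%×$105 = $18.9000;  H₂ = 18%×$104.69 = $18.8442
EOQ₁ = √(2×77,910×364/18.9000) = 1,732.33  (< 3,970, feasible at tier 1)
EOQ₂ = √(2×77,910×364/18.8442) = 1,734.90  (< 3,970 → use Q = 3,970 at tier-2 price)
TC(tier 1 (EOQ₁), Q≈1,732.3) = $8,213,291.09
TC(tier 2, Q≈3,970.0) = $8,200,947.02
Minimum at tier 2: $8,200,947.02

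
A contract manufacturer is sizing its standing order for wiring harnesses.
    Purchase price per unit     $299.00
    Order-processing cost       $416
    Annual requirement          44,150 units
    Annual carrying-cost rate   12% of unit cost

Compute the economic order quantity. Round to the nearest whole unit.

Holding cost per unit per year: H = 12% × $299 = $35.8800
2DS/H = 2·44,150·416/35.88 = 1,023,768.12
EOQ = √1,023,768.12 ≈ 1,011.81

1,012 units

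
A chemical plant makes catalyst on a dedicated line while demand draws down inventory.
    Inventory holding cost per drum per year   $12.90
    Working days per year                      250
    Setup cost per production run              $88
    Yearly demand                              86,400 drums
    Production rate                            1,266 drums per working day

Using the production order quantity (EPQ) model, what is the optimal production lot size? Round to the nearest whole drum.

1,273 drums

Daily demand d = 86,400/250 = 345.600; p = 1266; 1 − d/p = 0.72701
EPQ = √(2DS / (H(1 − d/p)))
    = √(2 × 86,400 × 88 / (12.9 × 0.72701)) ≈ 1,273.35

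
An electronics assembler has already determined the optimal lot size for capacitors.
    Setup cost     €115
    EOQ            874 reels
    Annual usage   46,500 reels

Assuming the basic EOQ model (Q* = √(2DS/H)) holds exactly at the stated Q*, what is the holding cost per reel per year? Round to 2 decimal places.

From Q* = √(2DS/H) ⇒ Q*² = 2DS/H.
H = 2DS / Q² = 2 × 46,500 × 115 / 874² = 14.0010

€14.00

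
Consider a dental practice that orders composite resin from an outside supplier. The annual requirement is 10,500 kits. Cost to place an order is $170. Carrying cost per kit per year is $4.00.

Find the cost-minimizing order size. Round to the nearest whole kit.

Q* = √(2·D·S / H) = √(2·10,500·170 / 4) = √892,500.0 ≈ 944.72

945 kits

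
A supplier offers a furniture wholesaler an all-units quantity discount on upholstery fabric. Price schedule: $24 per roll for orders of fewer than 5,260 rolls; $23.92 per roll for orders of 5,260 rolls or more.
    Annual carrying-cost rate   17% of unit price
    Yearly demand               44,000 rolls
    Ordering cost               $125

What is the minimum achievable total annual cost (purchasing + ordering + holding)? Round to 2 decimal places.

H₁ = 17%×$24 = $4.0800;  H₂ = 17%×$23.92 = $4.0664
EOQ₁ = √(2×44,000×125/4.0800) = 1,641.97  (< 5,260, feasible at tier 1)
EOQ₂ = √(2×44,000×125/4.0664) = 1,644.72  (< 5,260 → use Q = 5,260 at tier-2 price)
TC(tier 1 (EOQ₁), Q≈1,642.0) = $1,062,699.25
TC(tier 2, Q≈5,260.0) = $1,064,220.26
Minimum at tier 1 (EOQ₁): $1,062,699.25

$1,062,699.25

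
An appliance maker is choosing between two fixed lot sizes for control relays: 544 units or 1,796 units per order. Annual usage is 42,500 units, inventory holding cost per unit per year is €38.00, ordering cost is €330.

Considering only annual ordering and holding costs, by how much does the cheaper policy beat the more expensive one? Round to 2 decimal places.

Annual cost at Q: ordering D·S/Q plus holding Q·H/2.
TC(544) = (42,500/544)×330 + (544/2)×38 = €36,117.25
TC(1,796) = (42,500/1,796)×330 + (1,796/2)×38 = €41,933.02
|ΔTC| = |€36,117.25 − €41,933.02| = €5,815.77

€5,815.77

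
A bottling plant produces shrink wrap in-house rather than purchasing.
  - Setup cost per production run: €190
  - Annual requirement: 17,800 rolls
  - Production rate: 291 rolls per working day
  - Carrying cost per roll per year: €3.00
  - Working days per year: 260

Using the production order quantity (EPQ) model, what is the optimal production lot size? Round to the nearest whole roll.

1,717 rolls

Daily demand d = 17,800/260 = 68.462; p = 291; 1 − d/p = 0.76474
EPQ = √(2DS / (H(1 − d/p)))
    = √(2 × 17,800 × 190 / (3 × 0.76474)) ≈ 1,717.06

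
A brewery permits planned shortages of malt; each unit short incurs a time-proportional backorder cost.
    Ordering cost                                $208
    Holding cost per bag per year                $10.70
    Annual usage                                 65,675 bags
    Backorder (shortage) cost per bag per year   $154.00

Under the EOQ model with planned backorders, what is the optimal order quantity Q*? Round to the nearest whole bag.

1,652 bags

Basic EOQ = √(2·65,675·208/10.7) = 1,597.919
Backorder adjustment √((H+b)/b) = √((10.7+154)/154) = 1.0342
Q* = 1,597.919 × 1.0342 ≈ 1,652.50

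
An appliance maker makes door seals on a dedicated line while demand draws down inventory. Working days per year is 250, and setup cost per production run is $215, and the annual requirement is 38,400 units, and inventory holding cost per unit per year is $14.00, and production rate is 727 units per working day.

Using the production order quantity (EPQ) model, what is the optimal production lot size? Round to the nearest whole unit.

1,223 units

Daily demand d = 38,400/250 = 153.600; p = 727; 1 − d/p = 0.78872
EPQ = √(2DS / (H(1 − d/p)))
    = √(2 × 38,400 × 215 / (14 × 0.78872)) ≈ 1,222.85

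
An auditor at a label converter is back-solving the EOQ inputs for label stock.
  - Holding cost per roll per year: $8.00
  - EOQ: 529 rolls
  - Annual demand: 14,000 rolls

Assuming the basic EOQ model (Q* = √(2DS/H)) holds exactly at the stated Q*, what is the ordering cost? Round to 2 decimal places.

EOQ relation: Q² = 2DS/H, so rearrange for the unknown.
S = Q²H / (2D) = 529² × 8 / (2 × 14,000) = 79.9546

$79.95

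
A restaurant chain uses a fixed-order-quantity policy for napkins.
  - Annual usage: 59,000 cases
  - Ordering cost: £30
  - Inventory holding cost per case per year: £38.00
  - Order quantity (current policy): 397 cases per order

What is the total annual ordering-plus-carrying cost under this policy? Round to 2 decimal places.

Orders/yr = 59,000/397 = 148.615; ordering cost = 148.615 × £30 = £4,458.44
Average inventory = 397/2 = 198.5; holding cost = 198.5 × £38 = £7,543.00
Total = £4,458.44 + £7,543.00 = £12,001.44

£12,001.44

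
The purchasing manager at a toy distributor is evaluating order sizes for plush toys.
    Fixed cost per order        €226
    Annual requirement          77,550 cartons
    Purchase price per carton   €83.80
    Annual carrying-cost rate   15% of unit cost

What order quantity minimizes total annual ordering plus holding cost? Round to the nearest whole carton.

H = i·C = 0.15 × €83.8 = €12.5700 per carton-year
Q* = √(2·D·S / H) = √(2·77,550·226 / 12.57) = √2,788,591.9 ≈ 1,669.91

1,670 cartons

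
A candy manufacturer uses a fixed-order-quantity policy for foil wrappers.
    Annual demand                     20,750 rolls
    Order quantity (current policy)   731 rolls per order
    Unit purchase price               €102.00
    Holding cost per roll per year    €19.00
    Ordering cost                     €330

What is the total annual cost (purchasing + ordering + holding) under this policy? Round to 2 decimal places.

€2,132,811.81

Orders/yr = 20,750/731 = 28.386; ordering cost = 28.386 × €330 = €9,367.31
Average inventory = 731/2 = 365.5; holding cost = 365.5 × €19 = €6,944.50
Purchase cost = D·C = 20,750 × 102 = €2,116,500.00
Total = €9,367.31 + €6,944.50 + €2,116,500.00 = €2,132,811.81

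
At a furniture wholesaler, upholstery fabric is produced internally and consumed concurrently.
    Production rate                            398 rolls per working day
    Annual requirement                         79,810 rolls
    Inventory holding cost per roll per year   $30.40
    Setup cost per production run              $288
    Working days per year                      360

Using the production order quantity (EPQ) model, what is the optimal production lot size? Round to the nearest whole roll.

d = 79,810/360 = 221.6944 rolls/day;  effective holding cost H(1 − d/p) = 30.4·(1 − 221.6944/398) = 13.46655
Q* = √(2DS / H_eff) = √(2·79,810·288 / 13.46655) ≈ 1,847.62

1,848 rolls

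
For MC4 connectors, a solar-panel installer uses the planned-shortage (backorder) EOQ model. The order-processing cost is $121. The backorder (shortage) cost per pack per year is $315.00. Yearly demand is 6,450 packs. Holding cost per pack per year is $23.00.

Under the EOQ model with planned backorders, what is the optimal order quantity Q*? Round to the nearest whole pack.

Basic EOQ = √(2·6,450·121/23) = 260.510
Backorder adjustment √((H+b)/b) = √((23+315)/315) = 1.0359
Q* = 260.510 × 1.0359 ≈ 269.85

270 packs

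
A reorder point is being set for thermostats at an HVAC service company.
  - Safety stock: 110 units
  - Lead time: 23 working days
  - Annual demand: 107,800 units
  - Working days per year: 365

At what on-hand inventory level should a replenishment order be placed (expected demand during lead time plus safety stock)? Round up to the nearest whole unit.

Daily demand d = 107,800 / 365 = 295.342 units/day
Demand during lead time = 295.342 × 23 = 6,792.88
Reorder point = 6,792.88 + 110 = 6,902.88 → round up

6,903 units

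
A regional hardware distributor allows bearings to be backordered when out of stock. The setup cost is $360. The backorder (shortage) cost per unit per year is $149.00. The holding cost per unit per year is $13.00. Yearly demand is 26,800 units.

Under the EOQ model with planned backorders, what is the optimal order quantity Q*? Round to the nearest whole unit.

Basic EOQ = √(2·26,800·360/13) = 1,218.322
Backorder adjustment √((H+b)/b) = √((13+149)/149) = 1.0427
Q* = 1,218.322 × 1.0427 ≈ 1,270.36

1,270 units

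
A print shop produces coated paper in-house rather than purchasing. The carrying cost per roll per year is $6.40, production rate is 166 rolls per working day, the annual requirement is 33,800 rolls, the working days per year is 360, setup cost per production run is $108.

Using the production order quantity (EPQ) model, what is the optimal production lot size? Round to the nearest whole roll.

1,620 rolls

d = 33,800/360 = 93.8889 rolls/day;  effective holding cost H(1 − d/p) = 6.4·(1 − 93.8889/166) = 2.78019
Q* = √(2DS / H_eff) = √(2·33,800·108 / 2.78019) ≈ 1,620.50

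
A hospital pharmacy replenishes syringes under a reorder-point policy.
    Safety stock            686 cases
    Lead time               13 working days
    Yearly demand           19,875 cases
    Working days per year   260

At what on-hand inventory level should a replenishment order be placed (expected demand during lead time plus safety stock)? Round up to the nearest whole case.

Daily demand d = 19,875 / 260 = 76.442 cases/day
Demand during lead time = 76.442 × 13 = 993.75
Reorder point = 993.75 + 686 = 1,679.75 → round up

1,680 cases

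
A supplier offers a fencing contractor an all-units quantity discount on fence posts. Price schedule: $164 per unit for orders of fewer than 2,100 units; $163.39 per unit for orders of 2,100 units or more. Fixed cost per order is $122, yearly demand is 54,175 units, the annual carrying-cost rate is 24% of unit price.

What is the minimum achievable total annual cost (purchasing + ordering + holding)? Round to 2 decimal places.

H₁ = 24%×$164 = $39.3600;  H₂ = 24%×$163.39 = $39.2136
EOQ₁ = √(2×54,175×122/39.3600) = 579.52  (< 2,100, feasible at tier 1)
EOQ₂ = √(2×54,175×122/39.2136) = 580.60  (< 2,100 → use Q = 2,100 at tier-2 price)
TC(tier 1 (EOQ₁), Q≈579.5) = $8,907,509.82
TC(tier 2, Q≈2,100.0) = $8,895,974.84
Minimum at tier 2: $8,895,974.84

$8,895,974.84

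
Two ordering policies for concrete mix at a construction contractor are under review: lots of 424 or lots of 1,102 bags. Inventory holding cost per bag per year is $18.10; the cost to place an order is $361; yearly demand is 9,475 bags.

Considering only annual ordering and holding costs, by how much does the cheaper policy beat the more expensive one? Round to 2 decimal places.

$1,172.62

TC(Q) = (D/Q)S + (Q/2)H
TC(424) = (9,475/424)×361 + (424/2)×18.1 = $11,904.36
TC(1,102) = (9,475/1,102)×361 + (1,102/2)×18.1 = $13,076.98
|ΔTC| = |$11,904.36 − $13,076.98| = $1,172.62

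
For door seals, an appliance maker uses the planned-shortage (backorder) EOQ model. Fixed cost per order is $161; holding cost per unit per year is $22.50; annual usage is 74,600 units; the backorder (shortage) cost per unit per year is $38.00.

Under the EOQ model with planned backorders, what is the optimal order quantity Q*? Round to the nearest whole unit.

1,304 units

Q* = √(2DS/H) · √((H + b)/b)
   = √(2 × 74,600 × 161 / 22.5) · √((22.5 + 38) / 38)
   = 1,033.252 × 1.2618 ≈ 1,303.74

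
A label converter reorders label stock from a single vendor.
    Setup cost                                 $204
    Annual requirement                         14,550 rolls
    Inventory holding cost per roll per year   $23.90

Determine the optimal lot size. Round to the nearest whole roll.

2DS/H = 2·14,550·204/23.9 = 248,384.94
EOQ = √248,384.94 ≈ 498.38

498 rolls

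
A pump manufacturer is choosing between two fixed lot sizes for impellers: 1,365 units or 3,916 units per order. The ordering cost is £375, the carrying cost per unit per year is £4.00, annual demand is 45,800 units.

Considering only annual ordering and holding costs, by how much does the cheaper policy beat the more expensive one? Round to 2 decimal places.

£3,094.56

TC(Q) = (D/Q)S + (Q/2)H
TC(1,365) = (45,800/1,365)×375 + (1,365/2)×4 = £15,312.42
TC(3,916) = (45,800/3,916)×375 + (3,916/2)×4 = £12,217.85
|ΔTC| = |£15,312.42 − £12,217.85| = £3,094.56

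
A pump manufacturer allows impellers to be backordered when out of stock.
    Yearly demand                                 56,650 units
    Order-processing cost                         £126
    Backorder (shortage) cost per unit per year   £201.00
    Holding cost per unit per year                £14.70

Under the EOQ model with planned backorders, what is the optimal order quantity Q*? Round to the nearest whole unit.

1,021 units

Q* = √(2DS/H) · √((H + b)/b)
   = √(2 × 56,650 × 126 / 14.7) · √((14.7 + 201) / 201)
   = 985.466 × 1.0359 ≈ 1,020.87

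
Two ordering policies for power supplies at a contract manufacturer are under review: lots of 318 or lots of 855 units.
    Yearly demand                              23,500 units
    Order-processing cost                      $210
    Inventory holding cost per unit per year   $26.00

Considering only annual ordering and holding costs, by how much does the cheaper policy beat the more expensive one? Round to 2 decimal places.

$2,765.94

Annual cost at Q: ordering D·S/Q plus holding Q·H/2.
TC(318) = (23,500/318)×210 + (318/2)×26 = $19,652.87
TC(855) = (23,500/855)×210 + (855/2)×26 = $16,886.93
|ΔTC| = |$19,652.87 − $16,886.93| = $2,765.94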